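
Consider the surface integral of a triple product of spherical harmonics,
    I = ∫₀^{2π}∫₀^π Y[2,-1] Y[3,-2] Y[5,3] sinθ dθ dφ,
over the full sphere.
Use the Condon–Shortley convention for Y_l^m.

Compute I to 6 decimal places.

Rules hold: Σm=0, L=10 even, 1≤5≤5.
N = 5·7·11 = 385
Δ = 0!·4!·6!/11! = 1/2310
Racah Σ t=0..0: t=0:+1/144 = 1/144
⇒ 3j(2 3 5; 0 0 0)² = 10/231, sgn -1
Racah Σ t=0..0: t=0:+1/720 = 1/720
⇒ 3j(2 3 5; -1 -2 3)² = 8/165, sgn +1
4πI² = N·(3j₀)²·(3jₘ)² = 80/99
I = -1·√(0.808081/4π) = -0.25358436

-0.253584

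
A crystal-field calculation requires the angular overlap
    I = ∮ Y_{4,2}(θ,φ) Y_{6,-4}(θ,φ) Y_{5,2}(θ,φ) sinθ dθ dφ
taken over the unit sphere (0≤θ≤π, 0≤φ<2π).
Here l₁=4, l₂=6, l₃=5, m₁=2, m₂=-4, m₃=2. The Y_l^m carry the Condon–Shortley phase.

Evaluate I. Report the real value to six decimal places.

0.000000

l₁+l₂+l₃=15 is odd: 3j(l;000)=0 ⇒ I=0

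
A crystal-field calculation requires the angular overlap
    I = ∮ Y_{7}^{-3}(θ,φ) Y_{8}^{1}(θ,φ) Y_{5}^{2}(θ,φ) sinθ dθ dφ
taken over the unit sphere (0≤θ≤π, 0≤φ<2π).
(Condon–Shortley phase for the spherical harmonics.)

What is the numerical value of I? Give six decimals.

m-sum 0 ✓  L=20 even ✓  1≤5≤15 ✓
Π(2lᵢ+1) = 15×17×11 = 2805
triangle coeff Δ(7,8,5) = 1/814773960
Σ_t [3,7]: t=3:−1/87091200 t=4:+1/4976640 t=5:−1/2073600 t=6:+1/4976640 t=7:−1/87091200 = -1/9676800
(3j)²=360/46189 [(7 8 5; 0 0 0)], sign=+1
Σ_t [6,9]: t=6:+1/14929920 t=7:−1/8709120 t=8:+1/38707200 t=9:−1/1567641600 = -71/3135283200
(3j)²=5041/1662804 [(7 8 5; -3 1 2)], sign=+1
⇒ 4πI² = 756150/11408683
I = (+1)√(756150/11408683/(4π)) = 0.07262419

0.072624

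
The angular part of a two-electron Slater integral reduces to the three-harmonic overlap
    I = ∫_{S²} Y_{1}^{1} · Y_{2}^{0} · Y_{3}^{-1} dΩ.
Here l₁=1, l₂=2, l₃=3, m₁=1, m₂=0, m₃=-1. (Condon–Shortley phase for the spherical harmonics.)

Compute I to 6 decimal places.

-0.202301

m-sum 0 ✓  L=6 even ✓  1≤3≤3 ✓
Π(2lᵢ+1) = 3×5×7 = 105
triangle coeff Δ(1,2,3) = 1/105
Σ_t [0,0]: t=0:+1/4 = 1/4
(3j)²=3/35 [(1 2 3; 0 0 0)], sign=-1
Σ_t [0,0]: t=0:+1/8 = 1/8
(3j)²=2/35 [(1 2 3; 1 0 -1)], sign=+1
⇒ 4πI² = 18/35
I = (-1)√(18/35/(4π)) = -0.20230066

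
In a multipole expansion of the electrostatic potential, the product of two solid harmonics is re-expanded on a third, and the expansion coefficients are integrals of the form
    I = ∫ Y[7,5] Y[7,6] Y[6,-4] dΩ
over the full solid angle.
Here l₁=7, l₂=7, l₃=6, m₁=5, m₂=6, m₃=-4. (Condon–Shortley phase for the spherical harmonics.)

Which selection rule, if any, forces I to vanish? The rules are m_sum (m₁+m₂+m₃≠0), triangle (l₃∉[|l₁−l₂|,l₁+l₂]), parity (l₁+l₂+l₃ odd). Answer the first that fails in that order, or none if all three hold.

m₁+m₂+m₃ = 5 + 6 − 4 = 7  ✗
triangle: |7−7|=0 ≤ l₃=6 ≤ 7+7=14
parity: l₁+l₂+l₃ = 20 is even

m_sum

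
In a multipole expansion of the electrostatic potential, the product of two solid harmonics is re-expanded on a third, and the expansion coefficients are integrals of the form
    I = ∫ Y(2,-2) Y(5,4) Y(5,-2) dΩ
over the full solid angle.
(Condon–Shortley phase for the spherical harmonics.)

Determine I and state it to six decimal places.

Rules hold: Σm=0, L=12 even, 3≤5≤7.
N = 5·11·11 = 605
Δ = 2!·2!·8!/13! = 1/38610
Racah Σ t=0..2: t=0:+1/2880 t=1:−1/576 t=2:+1/2880 = -1/960
⇒ 3j(2 5 5; 0 0 0)² = 10/429, sgn +1
Racah Σ t=2..2: t=2:+1/20160 = 1/20160
⇒ 3j(2 5 5; -2 4 -2)² = 12/715, sgn -1
4πI² = N·(3j₀)²·(3jₘ)² = 40/169
I = -1·√(0.236686/4π) = -0.13724032

-0.137240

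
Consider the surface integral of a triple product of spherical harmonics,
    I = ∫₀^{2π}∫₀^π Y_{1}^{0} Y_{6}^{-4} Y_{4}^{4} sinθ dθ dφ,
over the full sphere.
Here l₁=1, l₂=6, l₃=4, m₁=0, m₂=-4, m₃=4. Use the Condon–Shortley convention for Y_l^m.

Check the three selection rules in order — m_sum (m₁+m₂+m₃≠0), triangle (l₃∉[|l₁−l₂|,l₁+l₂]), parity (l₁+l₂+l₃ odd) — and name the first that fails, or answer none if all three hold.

triangle

Σmᵢ = 0  ✓
l₃∈[|l₁−l₂|,l₁+l₂]=[5,7], have l₃=4  ✗
Σlᵢ = 11 ⇒ odd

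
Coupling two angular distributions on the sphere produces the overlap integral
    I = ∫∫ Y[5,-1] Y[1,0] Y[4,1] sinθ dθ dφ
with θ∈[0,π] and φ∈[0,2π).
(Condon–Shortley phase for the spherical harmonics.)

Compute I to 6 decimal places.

-0.240571

Checks pass: Σm=0; 10 even; l₃=4∈[4,6].
(2·5+1)(2·1+1)(2·4+1) = 297
Δ: 2! 8! 0! / 11! → 1/495
sum: t=1:−1/576 = -1/576
3j²(5 1 4; 0 0 0) = Δ·Π!·Σ² = 5/99  (sign -1)
sum: t=1:−1/720 = -1/720
3j²(5 1 4; -1 0 1) = Δ·Π!·Σ² = 8/165  (sign +1)
combine: 4πI² = 297·5/99·8/165 = 8/11
take √, sign -1: I = -0.24057125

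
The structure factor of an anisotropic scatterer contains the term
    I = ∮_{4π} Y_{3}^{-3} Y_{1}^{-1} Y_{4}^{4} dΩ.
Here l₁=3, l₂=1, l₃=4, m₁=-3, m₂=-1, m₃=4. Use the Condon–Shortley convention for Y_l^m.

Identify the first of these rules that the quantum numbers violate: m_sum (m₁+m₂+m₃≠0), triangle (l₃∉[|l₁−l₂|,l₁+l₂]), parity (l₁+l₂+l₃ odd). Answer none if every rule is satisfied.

none

m₁+m₂+m₃ = -3 − 1 + 4 = 0  ✓
triangle: |3−1|=2 ≤ l₃=4 ≤ 3+1=4  ✓
parity: l₁+l₂+l₃ = 8 is even  ✓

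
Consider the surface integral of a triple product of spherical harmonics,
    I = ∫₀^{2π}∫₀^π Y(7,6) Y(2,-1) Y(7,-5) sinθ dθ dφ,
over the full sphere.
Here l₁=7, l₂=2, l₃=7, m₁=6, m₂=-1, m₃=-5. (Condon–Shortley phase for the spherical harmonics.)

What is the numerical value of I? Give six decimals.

m-sum 0 ✓  L=16 even ✓  5≤7≤9 ✓
Π(2lᵢ+1) = 15×5×15 = 1125
triangle coeff Δ(7,2,7) = 1/185640
Σ_t [0,2]: t=0:+1/2419200 t=1:−1/518400 t=2:+1/2419200 = -1/907200
(3j)²=56/3315 [(7 2 7; 0 0 0)], sign=+1
Σ_t [0,1]: t=0:+1/79833600 t=1:−1/958003200 = 1/87091200
(3j)²=121/4760 [(7 2 7; 6 -1 -5)], sign=+1
⇒ 4πI² = 1815/3757
I = (+1)√(1815/3757/(4π)) = 0.19607074

0.196071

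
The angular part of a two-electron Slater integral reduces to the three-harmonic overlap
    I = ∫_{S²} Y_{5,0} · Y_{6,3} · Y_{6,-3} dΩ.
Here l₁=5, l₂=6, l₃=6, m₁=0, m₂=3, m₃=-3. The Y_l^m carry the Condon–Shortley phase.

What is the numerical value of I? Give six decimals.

Σlᵢ=17 odd — θ-integrand is odd under cosθ→−cosθ; I=0

0.000000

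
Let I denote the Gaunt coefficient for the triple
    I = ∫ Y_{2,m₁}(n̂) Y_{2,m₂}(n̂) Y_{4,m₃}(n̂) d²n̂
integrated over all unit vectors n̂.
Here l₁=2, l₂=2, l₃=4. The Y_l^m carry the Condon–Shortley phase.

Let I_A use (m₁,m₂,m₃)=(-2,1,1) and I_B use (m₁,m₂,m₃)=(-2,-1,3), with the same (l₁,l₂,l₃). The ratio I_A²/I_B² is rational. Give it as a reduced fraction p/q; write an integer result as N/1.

1/7

l's match ⇒ only the (l;m) 3-j factors differ between A and B.
A: triangle coeff Δ(2,2,4) = 1/630; Σ_t [0,0]: t=0:+1/144 = 1/144; (3j)²=1/126 [(2 2 4; -2 1 1)], sign=-1
B: triangle coeff Δ(2,2,4) = 1/630; Σ_t [0,0]: t=0:+1/144 = 1/144; (3j)²=1/18 [(2 2 4; -2 -1 3)], sign=-1
I_A²/I_B² = (1/126)/(1/18) = 1/7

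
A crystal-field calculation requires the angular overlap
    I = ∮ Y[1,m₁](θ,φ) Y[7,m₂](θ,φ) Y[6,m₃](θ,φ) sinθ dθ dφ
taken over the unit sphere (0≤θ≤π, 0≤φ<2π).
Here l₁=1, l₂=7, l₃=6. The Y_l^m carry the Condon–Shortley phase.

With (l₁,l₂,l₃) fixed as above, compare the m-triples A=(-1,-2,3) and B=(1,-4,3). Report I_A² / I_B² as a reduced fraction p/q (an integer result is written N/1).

l's match ⇒ only the (l;m) 3-j factors differ between A and B.
A: triangle coeff Δ(1,7,6) = 1/1365; Σ_t [2,2]: t=2:+1/4354560 = 1/4354560; (3j)²=2/273 [(1 7 6; -1 -2 3)], sign=-1
B: triangle coeff Δ(1,7,6) = 1/1365; Σ_t [0,0]: t=0:+1/4354560 = 1/4354560; (3j)²=11/273 [(1 7 6; 1 -4 3)], sign=-1
I_A²/I_B² = (2/273)/(11/273) = 2/11

2/11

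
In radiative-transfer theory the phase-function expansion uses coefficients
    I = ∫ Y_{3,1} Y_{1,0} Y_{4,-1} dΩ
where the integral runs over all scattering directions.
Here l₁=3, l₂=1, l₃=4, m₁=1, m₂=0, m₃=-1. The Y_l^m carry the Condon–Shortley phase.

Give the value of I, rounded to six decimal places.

-0.238414

Rules hold: Σm=0, L=8 even, 2≤4≤4.
N = 7·3·9 = 189
Δ = 0!·6!·2!/9! = 1/252
Racah Σ t=0..0: t=0:+1/36 = 1/36
⇒ 3j(3 1 4; 0 0 0)² = 4/63, sgn +1
Racah Σ t=0..0: t=0:+1/48 = 1/48
⇒ 3j(3 1 4; 1 0 -1)² = 5/84, sgn -1
4πI² = N·(3j₀)²·(3jₘ)² = 5/7
I = -1·√(0.714286/4π) = -0.23841361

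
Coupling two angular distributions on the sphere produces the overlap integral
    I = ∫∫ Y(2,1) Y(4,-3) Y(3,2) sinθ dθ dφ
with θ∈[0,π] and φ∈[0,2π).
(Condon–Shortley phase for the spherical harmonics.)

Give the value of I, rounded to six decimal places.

l₁+l₂+l₃=9 is odd: 3j(l;000)=0 ⇒ I=0

0.000000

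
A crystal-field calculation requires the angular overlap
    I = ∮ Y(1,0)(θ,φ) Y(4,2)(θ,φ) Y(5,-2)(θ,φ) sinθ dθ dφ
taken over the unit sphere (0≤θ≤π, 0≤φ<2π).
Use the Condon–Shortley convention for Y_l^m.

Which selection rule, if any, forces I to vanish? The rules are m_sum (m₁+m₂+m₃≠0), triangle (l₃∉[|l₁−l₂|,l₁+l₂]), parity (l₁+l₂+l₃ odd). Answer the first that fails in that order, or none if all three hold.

none

Σmᵢ = 0  ✓
l₃∈[|l₁−l₂|,l₁+l₂]=[3,5], have l₃=5  ✓
Σlᵢ = 10 ⇒ even  ✓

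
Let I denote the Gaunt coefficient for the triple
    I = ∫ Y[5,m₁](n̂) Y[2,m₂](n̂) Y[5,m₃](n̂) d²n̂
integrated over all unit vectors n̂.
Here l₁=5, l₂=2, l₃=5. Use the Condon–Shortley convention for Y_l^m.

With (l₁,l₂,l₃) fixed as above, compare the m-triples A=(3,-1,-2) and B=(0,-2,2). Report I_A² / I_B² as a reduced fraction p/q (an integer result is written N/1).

Shared (l₁,l₂,l₃)=(5,2,5): N and (l;000)² cancel in I_A²/I_B².
A: Δ = 2!·8!·2!/13! = 1/38610; Racah Σ t=0..1: t=0:+1/2880 t=1:−1/10080 = 1/4032; ⇒ 3j(5 2 5; 3 -1 -2)² = 10/429, sgn -1
B: Δ = 2!·8!·2!/13! = 1/38610; Racah Σ t=0..0: t=0:+1/2880 = 1/2880; ⇒ 3j(5 2 5; 0 -2 2)² = 14/429, sgn -1
I_A²/I_B² = (10/429)/(14/429) = 5/7

5/7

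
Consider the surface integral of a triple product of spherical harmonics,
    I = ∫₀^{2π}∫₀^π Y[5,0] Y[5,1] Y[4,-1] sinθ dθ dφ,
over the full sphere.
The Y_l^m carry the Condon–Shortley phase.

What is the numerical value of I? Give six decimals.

Rules hold: Σm=0, L=14 even, 0≤4≤10.
N = 11·11·9 = 1089
Δ = 6!·4!·4!/15! = 1/3153150
Racah Σ t=1..5: t=1:−1/69120 t=2:+1/1728 t=3:−1/576 t=4:+1/1728 t=5:−1/69120 = -7/11520
⇒ 3j(5 5 4; 0 0 0)² = 2/143, sgn -1
Racah Σ t=2..5: t=2:+1/6912 t=3:−1/864 t=4:+1/1152 t=5:−1/17280 = -7/34560
⇒ 3j(5 5 4; 0 1 -1)² = 1/429, sgn +1
4πI² = N·(3j₀)²·(3jₘ)² = 6/169
I = -1·√(0.035503/4π) = -0.05315295

-0.053153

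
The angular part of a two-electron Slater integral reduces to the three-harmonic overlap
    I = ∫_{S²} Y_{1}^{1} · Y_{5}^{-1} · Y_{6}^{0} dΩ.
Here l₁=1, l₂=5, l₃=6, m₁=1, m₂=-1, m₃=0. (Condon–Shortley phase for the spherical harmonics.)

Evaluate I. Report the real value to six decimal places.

0.158246

m-sum 0 ✓  L=12 even ✓  4≤6≤6 ✓
Π(2lᵢ+1) = 3×11×13 = 429
triangle coeff Δ(1,5,6) = 1/858
Σ_t [0,0]: t=0:+1/14400 = 1/14400
(3j)²=6/143 [(1 5 6; 0 0 0)], sign=+1
Σ_t [0,0]: t=0:+1/34560 = 1/34560
(3j)²=5/286 [(1 5 6; 1 -1 0)], sign=+1
⇒ 4πI² = 45/143
I = (+1)√(45/143/(4π)) = 0.15824621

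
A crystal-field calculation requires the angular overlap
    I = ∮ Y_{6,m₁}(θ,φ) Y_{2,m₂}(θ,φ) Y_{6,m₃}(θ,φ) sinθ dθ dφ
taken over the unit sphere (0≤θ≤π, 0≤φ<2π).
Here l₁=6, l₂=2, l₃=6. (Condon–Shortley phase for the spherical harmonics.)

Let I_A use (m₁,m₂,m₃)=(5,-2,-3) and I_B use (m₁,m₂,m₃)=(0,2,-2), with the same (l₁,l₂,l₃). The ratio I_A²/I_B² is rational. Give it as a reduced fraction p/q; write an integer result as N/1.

11/28

Shared (l₁,l₂,l₃)=(6,2,6): N and (l;000)² cancel in I_A²/I_B².
A: Δ = 2!·10!·2!/15! = 1/90090; Racah Σ t=0..0: t=0:+1/1451520 = 1/1451520; ⇒ 3j(6 2 6; 5 -2 -3)² = 1/91, sgn -1
B: Δ = 2!·10!·2!/15! = 1/90090; Racah Σ t=2..2: t=2:+1/69120 = 1/69120; ⇒ 3j(6 2 6; 0 2 -2)² = 4/143, sgn +1
I_A²/I_B² = (1/91)/(4/143) = 11/28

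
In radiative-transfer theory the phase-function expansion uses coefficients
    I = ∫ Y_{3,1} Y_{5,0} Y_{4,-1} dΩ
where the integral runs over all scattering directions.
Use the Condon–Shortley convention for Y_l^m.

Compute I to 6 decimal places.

-0.009577

m-sum 0 ✓  L=12 even ✓  2≤4≤8 ✓
Π(2lᵢ+1) = 7×11×9 = 693
triangle coeff Δ(3,5,4) = 1/180180
Σ_t [1,3]: t=1:−1/576 t=2:+1/144 t=3:−1/576 = 1/288
(3j)²=20/1001 [(3 5 4; 0 0 0)], sign=+1
Σ_t [0,2]: t=0:+1/5760 t=1:−1/288 t=2:+1/288 = 1/5760
(3j)²=1/12012 [(3 5 4; 1 0 -1)], sign=-1
⇒ 4πI² = 15/13013
I = (-1)√(15/13013/(4π)) = -0.00957750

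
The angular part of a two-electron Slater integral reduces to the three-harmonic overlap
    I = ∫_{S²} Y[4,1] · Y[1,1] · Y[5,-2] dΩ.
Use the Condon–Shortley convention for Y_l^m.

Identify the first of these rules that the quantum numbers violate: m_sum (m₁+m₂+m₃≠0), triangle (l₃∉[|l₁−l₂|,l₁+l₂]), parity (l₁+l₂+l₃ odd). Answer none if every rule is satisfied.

none

Σmᵢ = 0  ✓
l₃∈[|l₁−l₂|,l₁+l₂]=[3,5], have l₃=5  ✓
Σlᵢ = 10 ⇒ even  ✓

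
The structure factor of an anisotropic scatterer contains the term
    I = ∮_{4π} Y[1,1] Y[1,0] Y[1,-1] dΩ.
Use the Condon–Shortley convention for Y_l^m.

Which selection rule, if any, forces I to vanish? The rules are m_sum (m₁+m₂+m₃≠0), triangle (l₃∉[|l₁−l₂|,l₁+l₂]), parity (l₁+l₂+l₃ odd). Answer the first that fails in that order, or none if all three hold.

m₁+m₂+m₃ = 1 + 0 − 1 = 0  ✓
triangle: |1−1|=0 ≤ l₃=1 ≤ 1+1=2  ✓
parity: l₁+l₂+l₃ = 3 is odd  ✗

parity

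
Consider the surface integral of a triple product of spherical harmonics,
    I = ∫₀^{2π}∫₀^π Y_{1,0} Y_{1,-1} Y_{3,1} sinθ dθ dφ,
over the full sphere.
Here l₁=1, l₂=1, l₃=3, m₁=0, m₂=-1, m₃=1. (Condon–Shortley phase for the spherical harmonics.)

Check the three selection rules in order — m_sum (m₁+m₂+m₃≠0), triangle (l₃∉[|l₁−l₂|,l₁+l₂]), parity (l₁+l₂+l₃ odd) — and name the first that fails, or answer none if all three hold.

triangle

Σmᵢ = 0  ✓
l₃∈[|l₁−l₂|,l₁+l₂]=[0,2], have l₃=3  ✗
Σlᵢ = 5 ⇒ odd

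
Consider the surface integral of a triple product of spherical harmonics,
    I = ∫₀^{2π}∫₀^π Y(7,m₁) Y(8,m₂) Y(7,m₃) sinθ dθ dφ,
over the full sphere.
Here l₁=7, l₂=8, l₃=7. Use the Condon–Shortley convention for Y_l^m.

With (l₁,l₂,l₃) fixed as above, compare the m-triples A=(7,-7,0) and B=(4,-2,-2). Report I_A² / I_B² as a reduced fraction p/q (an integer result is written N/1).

1183/1056

Shared (l₁,l₂,l₃)=(7,8,7): N and (l;000)² cancel in I_A²/I_B².
A: Δ = 8!·6!·8!/23! = 1/22086194130; Racah Σ t=0..0: t=0:+1/146313216000 = 1/146313216000; ⇒ 3j(7 8 7; 7 -7 0)² = 91/14858, sgn -1
B: Δ = 8!·6!·8!/23! = 1/22086194130; Racah Σ t=0..3: t=0:+1/2090188800 t=1:−1/174182400 t=2:+1/99532800 t=3:−1/373248000 = 11/5225472000; ⇒ 3j(7 8 7; 4 -2 -2)² = 528/96577, sgn -1
I_A²/I_B² = (91/14858)/(528/96577) = 1183/1056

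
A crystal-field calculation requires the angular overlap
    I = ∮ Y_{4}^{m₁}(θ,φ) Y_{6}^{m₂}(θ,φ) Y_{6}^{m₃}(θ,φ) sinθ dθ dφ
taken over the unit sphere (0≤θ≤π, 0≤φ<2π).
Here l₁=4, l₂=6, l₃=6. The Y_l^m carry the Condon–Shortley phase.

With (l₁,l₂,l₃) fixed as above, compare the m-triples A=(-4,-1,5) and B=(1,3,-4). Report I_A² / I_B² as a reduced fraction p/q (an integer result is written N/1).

Shared (l₁,l₂,l₃)=(4,6,6): N and (l;000)² cancel in I_A²/I_B².
A: Δ = 4!·4!·8!/17! = 1/15315300; Racah Σ t=4..4: t=4:+1/2903040 = 1/2903040; ⇒ 3j(4 6 6; -4 -1 5)² = 5/663, sgn -1
B: Δ = 4!·4!·8!/17! = 1/15315300; Racah Σ t=1..3: t=1:−1/967680 t=2:+1/120960 t=3:−1/207360 = 1/414720; ⇒ 3j(4 6 6; 1 3 -4)² = 21/4862, sgn +1
I_A²/I_B² = (5/663)/(21/4862) = 110/63

110/63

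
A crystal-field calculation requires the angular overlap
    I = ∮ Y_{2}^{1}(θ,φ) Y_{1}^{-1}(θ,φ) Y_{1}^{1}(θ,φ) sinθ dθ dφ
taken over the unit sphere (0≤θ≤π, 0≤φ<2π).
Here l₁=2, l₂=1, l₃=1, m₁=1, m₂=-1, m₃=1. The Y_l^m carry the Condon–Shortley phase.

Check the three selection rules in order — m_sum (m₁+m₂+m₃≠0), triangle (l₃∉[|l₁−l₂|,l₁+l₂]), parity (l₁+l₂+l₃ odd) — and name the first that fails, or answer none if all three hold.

azimuthal sum: 1 − 1 + 1 = 1  ✗
1 ≤ 1 ≤ 3 (triangle on l)
L = 2 + 1 + 1 = 4 (even)

m_sum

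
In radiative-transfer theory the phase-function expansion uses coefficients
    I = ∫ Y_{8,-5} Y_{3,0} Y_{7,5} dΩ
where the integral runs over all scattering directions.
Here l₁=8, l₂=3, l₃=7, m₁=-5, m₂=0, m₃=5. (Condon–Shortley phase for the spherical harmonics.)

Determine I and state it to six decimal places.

Rules hold: Σm=0, L=18 even, 5≤7≤11.
N = 17·7·15 = 1785
Δ = 4!·12!·2!/19! = 1/5290740
Racah Σ t=1..3: t=1:−1/7257600 t=2:+1/2073600 t=3:−1/7257600 = 1/4838400
⇒ 3j(8 3 7; 0 0 0)² = 252/20995, sgn -1
Racah Σ t=1..3: t=1:−1/5748019200 t=2:+1/159667200 t=3:−1/87091200 = -31/5748019200
⇒ 3j(8 3 7; -5 0 5)² = 961/135660, sgn -1
4πI² = N·(3j₀)²·(3jₘ)² = 60543/398905
I = +1·√(0.151773/4π) = 0.10989863

0.109899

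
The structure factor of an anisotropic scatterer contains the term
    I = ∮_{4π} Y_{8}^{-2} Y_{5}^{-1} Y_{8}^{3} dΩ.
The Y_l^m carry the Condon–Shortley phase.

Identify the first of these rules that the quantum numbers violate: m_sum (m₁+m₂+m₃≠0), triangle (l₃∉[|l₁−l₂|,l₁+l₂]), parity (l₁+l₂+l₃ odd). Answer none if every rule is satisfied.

m₁+m₂+m₃ = -2 − 1 + 3 = 0  ✓
triangle: |8−5|=3 ≤ l₃=8 ≤ 8+5=13  ✓
parity: l₁+l₂+l₃ = 21 is odd  ✗

parity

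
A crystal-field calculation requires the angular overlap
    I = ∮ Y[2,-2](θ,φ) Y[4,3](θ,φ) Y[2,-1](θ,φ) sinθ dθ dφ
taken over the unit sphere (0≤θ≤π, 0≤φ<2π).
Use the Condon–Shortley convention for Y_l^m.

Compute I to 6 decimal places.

Rules hold: Σm=0, L=8 even, 2≤2≤6.
N = 5·9·5 = 225
Δ = 4!·0!·4!/9! = 1/630
Racah Σ t=2..2: t=2:+1/16 = 1/16
⇒ 3j(2 4 2; 0 0 0)² = 2/35, sgn +1
Racah Σ t=4..4: t=4:+1/144 = 1/144
⇒ 3j(2 4 2; -2 3 -1)² = 1/18, sgn -1
4πI² = N·(3j₀)²·(3jₘ)² = 5/7
I = -1·√(0.714286/4π) = -0.23841361

-0.238414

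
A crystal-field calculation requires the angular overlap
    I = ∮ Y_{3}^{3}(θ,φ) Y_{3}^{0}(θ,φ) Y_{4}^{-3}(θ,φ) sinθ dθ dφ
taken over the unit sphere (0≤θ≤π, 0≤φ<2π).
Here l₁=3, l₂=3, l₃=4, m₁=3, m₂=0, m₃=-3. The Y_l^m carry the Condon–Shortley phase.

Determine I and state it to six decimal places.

Checks pass: Σm=0; 10 even; l₃=4∈[0,6].
(2·3+1)(2·3+1)(2·4+1) = 441
Δ: 2! 4! 4! / 11! → 1/34650
sum: t=0:+1/72 t=1:−1/16 t=2:+1/72 = -5/144
3j²(3 3 4; 0 0 0) = Δ·Π!·Σ² = 2/77  (sign -1)
sum: t=0:+1/288 = 1/288
3j²(3 3 4; 3 0 -3) = Δ·Π!·Σ² = 1/22  (sign -1)
combine: 4πI² = 441·2/77·1/22 = 63/121
take √, sign +1: I = 0.20355073

0.203551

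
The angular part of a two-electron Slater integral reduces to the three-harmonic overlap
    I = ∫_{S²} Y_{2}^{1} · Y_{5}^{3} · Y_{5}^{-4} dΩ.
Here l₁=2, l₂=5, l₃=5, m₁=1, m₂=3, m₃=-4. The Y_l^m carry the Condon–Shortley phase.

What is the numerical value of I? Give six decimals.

0.196098

Checks pass: Σm=0; 12 even; l₃=5∈[3,7].
(2·2+1)(2·5+1)(2·5+1) = 605
Δ: 2! 2! 8! / 13! → 1/38610
sum: t=0:+1/2880 t=1:−1/576 t=2:+1/2880 = -1/960
3j²(2 5 5; 0 0 0) = Δ·Π!·Σ² = 10/429  (sign +1)
sum: t=0:+1/80640 t=1:−1/10080 = -1/11520
3j²(2 5 5; 1 3 -4) = Δ·Π!·Σ² = 49/1430  (sign +1)
combine: 4πI² = 605·10/429·49/1430 = 245/507
take √, sign +1: I = 0.19609844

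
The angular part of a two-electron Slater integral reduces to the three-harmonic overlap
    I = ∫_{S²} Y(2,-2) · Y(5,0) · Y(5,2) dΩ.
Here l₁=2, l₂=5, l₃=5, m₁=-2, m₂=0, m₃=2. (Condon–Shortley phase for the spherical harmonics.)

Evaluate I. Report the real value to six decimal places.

-0.191372

Rules hold: Σm=0, L=12 even, 3≤5≤7.
N = 5·11·11 = 605
Δ = 2!·2!·8!/13! = 1/38610
Racah Σ t=0..2: t=0:+1/2880 t=1:−1/576 t=2:+1/2880 = -1/960
⇒ 3j(2 5 5; 0 0 0)² = 10/429, sgn +1
Racah Σ t=2..2: t=2:+1/2880 = 1/2880
⇒ 3j(2 5 5; -2 0 2)² = 14/429, sgn -1
4πI² = N·(3j₀)²·(3jₘ)² = 700/1521
I = -1·√(0.460224/4π) = -0.19137248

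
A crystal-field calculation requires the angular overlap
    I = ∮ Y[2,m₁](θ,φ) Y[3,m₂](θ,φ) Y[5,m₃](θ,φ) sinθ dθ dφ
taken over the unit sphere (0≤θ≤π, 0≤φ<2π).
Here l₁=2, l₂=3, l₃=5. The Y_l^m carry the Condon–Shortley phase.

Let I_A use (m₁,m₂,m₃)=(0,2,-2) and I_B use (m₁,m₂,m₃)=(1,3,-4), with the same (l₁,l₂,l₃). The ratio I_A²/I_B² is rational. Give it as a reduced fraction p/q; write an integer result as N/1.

3/4

l's match ⇒ only the (l;m) 3-j factors differ between A and B.
A: triangle coeff Δ(2,3,5) = 1/2310; Σ_t [0,0]: t=0:+1/480 = 1/480; (3j)²=3/110 [(2 3 5; 0 2 -2)], sign=-1
B: triangle coeff Δ(2,3,5) = 1/2310; Σ_t [0,0]: t=0:+1/4320 = 1/4320; (3j)²=2/55 [(2 3 5; 1 3 -4)], sign=-1
I_A²/I_B² = (3/110)/(2/55) = 3/4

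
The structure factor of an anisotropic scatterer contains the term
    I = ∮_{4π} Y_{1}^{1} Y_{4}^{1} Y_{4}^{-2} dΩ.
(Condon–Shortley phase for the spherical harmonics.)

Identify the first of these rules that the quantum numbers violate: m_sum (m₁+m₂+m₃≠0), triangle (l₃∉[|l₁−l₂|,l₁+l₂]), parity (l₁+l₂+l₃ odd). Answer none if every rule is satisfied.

parity

m₁+m₂+m₃ = 1 + 1 − 2 = 0  ✓
triangle: |1−4|=3 ≤ l₃=4 ≤ 1+4=5  ✓
parity: l₁+l₂+l₃ = 9 is odd  ✗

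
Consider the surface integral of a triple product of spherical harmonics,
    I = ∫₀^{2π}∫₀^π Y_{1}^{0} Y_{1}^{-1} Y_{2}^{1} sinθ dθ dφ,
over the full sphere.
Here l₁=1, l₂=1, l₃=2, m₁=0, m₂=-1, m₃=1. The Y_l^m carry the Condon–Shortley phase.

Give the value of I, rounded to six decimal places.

-0.218510

Checks pass: Σm=0; 4 even; l₃=2∈[0,2].
(2·1+1)(2·1+1)(2·2+1) = 45
Δ: 0! 2! 2! / 5! → 1/30
sum: t=0:+1/1 = 1/1
3j²(1 1 2; 0 0 0) = Δ·Π!·Σ² = 2/15  (sign +1)
sum: t=0:+1/2 = 1/2
3j²(1 1 2; 0 -1 1) = Δ·Π!·Σ² = 1/10  (sign -1)
combine: 4πI² = 45·2/15·1/10 = 3/5
take √, sign -1: I = -0.21850969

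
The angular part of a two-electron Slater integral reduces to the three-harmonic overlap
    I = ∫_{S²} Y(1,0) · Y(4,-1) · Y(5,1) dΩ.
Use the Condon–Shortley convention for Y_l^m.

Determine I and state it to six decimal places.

-0.240571

m-sum 0 ✓  L=10 even ✓  3≤5≤5 ✓
Π(2lᵢ+1) = 3×9×11 = 297
triangle coeff Δ(1,4,5) = 1/495
Σ_t [0,0]: t=0:+1/576 = 1/576
(3j)²=5/99 [(1 4 5; 0 0 0)], sign=-1
Σ_t [0,0]: t=0:+1/720 = 1/720
(3j)²=8/165 [(1 4 5; 0 -1 1)], sign=+1
⇒ 4πI² = 8/11
I = (-1)√(8/11/(4π)) = -0.24057125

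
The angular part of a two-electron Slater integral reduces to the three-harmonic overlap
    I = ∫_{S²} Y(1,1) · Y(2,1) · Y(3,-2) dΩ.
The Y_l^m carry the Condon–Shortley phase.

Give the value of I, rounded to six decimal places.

0.261169

m-sum 0 ✓  L=6 even ✓  1≤3≤3 ✓
Π(2lᵢ+1) = 3×5×7 = 105
triangle coeff Δ(1,2,3) = 1/105
Σ_t [0,0]: t=0:+1/4 = 1/4
(3j)²=3/35 [(1 2 3; 0 0 0)], sign=-1
Σ_t [0,0]: t=0:+1/12 = 1/12
(3j)²=2/21 [(1 2 3; 1 1 -2)], sign=-1
⇒ 4πI² = 6/7
I = (+1)√(6/7/(4π)) = 0.26116903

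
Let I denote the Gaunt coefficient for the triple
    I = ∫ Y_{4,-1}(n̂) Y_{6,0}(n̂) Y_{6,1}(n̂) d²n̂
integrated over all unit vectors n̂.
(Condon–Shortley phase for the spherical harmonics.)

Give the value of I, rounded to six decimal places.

-0.043721

Checks pass: Σm=0; 16 even; l₃=6∈[2,10].
(2·4+1)(2·6+1)(2·6+1) = 1521
Δ: 4! 4! 8! / 17! → 1/15315300
sum: t=0:+1/829440 t=1:−1/25920 t=2:+1/9216 t=3:−1/25920 t=4:+1/829440 = 7/207360
3j²(4 6 6; 0 0 0) = Δ·Π!·Σ² = 28/2431  (sign +1)
sum: t=1:−1/103680 t=2:+1/13824 t=3:−1/17280 t=4:+1/207360 = 1/103680
3j²(4 6 6; -1 0 1) = Δ·Π!·Σ² = 10/7293  (sign -1)
combine: 4πI² = 1521·28/2431·10/7293 = 840/34969
take √, sign -1: I = -0.04372130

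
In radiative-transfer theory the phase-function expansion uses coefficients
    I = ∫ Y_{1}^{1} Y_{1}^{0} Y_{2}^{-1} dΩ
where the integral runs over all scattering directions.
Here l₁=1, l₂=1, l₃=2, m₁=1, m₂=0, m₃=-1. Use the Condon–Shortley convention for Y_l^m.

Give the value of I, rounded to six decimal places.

Checks pass: Σm=0; 4 even; l₃=2∈[0,2].
(2·1+1)(2·1+1)(2·2+1) = 45
Δ: 0! 2! 2! / 5! → 1/30
sum: t=0:+1/1 = 1/1
3j²(1 1 2; 0 0 0) = Δ·Π!·Σ² = 2/15  (sign +1)
sum: t=0:+1/2 = 1/2
3j²(1 1 2; 1 0 -1) = Δ·Π!·Σ² = 1/10  (sign -1)
combine: 4πI² = 45·2/15·1/10 = 3/5
take √, sign -1: I = -0.21850969

-0.218510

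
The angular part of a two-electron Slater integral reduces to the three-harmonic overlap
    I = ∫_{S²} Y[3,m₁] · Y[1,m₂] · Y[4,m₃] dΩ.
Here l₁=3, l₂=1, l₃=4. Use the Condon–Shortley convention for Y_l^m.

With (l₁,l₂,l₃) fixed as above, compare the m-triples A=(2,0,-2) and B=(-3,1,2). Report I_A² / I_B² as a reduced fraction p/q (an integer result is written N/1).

12/1

Shared (l₁,l₂,l₃)=(3,1,4): N and (l;000)² cancel in I_A²/I_B².
A: Δ = 0!·6!·2!/9! = 1/252; Racah Σ t=0..0: t=0:+1/120 = 1/120; ⇒ 3j(3 1 4; 2 0 -2)² = 1/21, sgn +1
B: Δ = 0!·6!·2!/9! = 1/252; Racah Σ t=0..0: t=0:+1/1440 = 1/1440; ⇒ 3j(3 1 4; -3 1 2)² = 1/252, sgn +1
I_A²/I_B² = (1/21)/(1/252) = 12/1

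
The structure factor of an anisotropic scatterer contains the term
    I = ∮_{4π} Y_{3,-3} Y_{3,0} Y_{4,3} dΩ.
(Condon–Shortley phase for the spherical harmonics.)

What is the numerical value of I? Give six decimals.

m-sum 0 ✓  L=10 even ✓  0≤4≤6 ✓
Π(2lᵢ+1) = 7×7×9 = 441
triangle coeff Δ(3,3,4) = 1/34650
Σ_t [0,2]: t=0:+1/72 t=1:−1/16 t=2:+1/72 = -5/144
(3j)²=2/77 [(3 3 4; 0 0 0)], sign=-1
Σ_t [2,2]: t=2:+1/288 = 1/288
(3j)²=1/22 [(3 3 4; -3 0 3)], sign=-1
⇒ 4πI² = 63/121
I = (+1)√(63/121/(4π)) = 0.20355073

0.203551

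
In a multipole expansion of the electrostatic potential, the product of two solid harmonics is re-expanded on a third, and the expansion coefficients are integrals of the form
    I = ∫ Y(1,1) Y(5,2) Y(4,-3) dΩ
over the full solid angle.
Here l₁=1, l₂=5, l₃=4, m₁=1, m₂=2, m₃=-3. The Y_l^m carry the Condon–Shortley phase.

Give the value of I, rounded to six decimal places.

Checks pass: Σm=0; 10 even; l₃=4∈[4,6].
(2·1+1)(2·5+1)(2·4+1) = 297
Δ: 2! 0! 8! / 11! → 1/495
sum: t=1:−1/576 = -1/576
3j²(1 5 4; 0 0 0) = Δ·Π!·Σ² = 5/99  (sign -1)
sum: t=0:+1/10080 = 1/10080
3j²(1 5 4; 1 2 -3) = Δ·Π!·Σ² = 1/165  (sign -1)
combine: 4πI² = 297·5/99·1/165 = 1/11
take √, sign +1: I = 0.08505478

0.085055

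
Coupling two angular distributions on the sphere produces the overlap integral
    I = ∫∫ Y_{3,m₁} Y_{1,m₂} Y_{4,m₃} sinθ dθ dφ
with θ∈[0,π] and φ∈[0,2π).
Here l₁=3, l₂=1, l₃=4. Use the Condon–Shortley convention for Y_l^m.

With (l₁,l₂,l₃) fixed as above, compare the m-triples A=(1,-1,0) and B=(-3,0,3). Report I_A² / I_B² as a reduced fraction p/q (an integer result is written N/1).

6/7

l's match ⇒ only the (l;m) 3-j factors differ between A and B.
A: triangle coeff Δ(3,1,4) = 1/252; Σ_t [0,0]: t=0:+1/96 = 1/96; (3j)²=1/42 [(3 1 4; 1 -1 0)], sign=+1
B: triangle coeff Δ(3,1,4) = 1/252; Σ_t [0,0]: t=0:+1/720 = 1/720; (3j)²=1/36 [(3 1 4; -3 0 3)], sign=-1
I_A²/I_B² = (1/42)/(1/36) = 6/7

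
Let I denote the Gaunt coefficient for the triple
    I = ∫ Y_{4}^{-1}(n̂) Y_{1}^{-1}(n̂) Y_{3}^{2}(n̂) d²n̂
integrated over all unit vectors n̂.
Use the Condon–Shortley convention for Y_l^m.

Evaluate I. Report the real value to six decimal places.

Rules hold: Σm=0, L=8 even, 3≤3≤5.
N = 9·3·7 = 189
Δ = 2!·6!·0!/9! = 1/252
Racah Σ t=1..1: t=1:−1/36 = -1/36
⇒ 3j(4 1 3; 0 0 0)² = 4/63, sgn +1
Racah Σ t=0..0: t=0:+1/240 = 1/240
⇒ 3j(4 1 3; -1 -1 2)² = 1/84, sgn -1
4πI² = N·(3j₀)²·(3jₘ)² = 1/7
I = -1·√(0.142857/4π) = -0.10662181

-0.106622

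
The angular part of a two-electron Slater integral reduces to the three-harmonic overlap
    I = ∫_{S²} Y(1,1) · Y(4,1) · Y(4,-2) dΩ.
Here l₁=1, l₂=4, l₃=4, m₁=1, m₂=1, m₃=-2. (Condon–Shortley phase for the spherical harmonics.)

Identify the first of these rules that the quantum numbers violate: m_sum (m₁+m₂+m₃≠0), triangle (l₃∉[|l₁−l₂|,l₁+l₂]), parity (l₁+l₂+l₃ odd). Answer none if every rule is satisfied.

parity

azimuthal sum: 1 + 1 − 2 = 0  ✓
3 ≤ 4 ≤ 5 (triangle on l)  ✓
L = 1 + 4 + 4 = 9 (odd)  ✗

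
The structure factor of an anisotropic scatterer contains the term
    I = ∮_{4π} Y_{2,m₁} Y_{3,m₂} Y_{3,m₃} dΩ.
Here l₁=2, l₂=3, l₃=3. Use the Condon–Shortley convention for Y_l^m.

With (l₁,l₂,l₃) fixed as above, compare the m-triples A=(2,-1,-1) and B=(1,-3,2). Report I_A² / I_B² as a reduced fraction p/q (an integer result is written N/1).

Same 2,3,3: normalisation and zero-m 3j drop out of the ratio.
A: Δ: 2! 2! 4! / 9! → 1/3780; sum: t=0:+1/16 = 1/16; 3j²(2 3 3; 2 -1 -1) = Δ·Π!·Σ² = 2/35  (sign +1)
B: Δ: 2! 2! 4! / 9! → 1/3780; sum: t=0:+1/48 = 1/48; 3j²(2 3 3; 1 -3 2) = Δ·Π!·Σ² = 5/84  (sign -1)
I_A²/I_B² = (2/35)/(5/84) = 24/25

24/25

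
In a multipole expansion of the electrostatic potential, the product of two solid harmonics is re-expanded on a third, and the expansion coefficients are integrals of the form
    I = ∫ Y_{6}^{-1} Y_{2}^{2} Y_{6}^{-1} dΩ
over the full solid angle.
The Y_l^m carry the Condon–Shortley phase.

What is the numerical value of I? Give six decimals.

0.196649

m-sum 0 ✓  L=14 even ✓  4≤6≤8 ✓
Π(2lᵢ+1) = 13×5×13 = 845
triangle coeff Δ(6,2,6) = 1/90090
Σ_t [0,2]: t=0:+1/69120 t=1:−1/14400 t=2:+1/69120 = -7/172800
(3j)²=14/715 [(6 2 6; 0 0 0)], sign=-1
Σ_t [2,2]: t=2:+1/57600 = 1/57600
(3j)²=21/715 [(6 2 6; -1 2 -1)], sign=-1
⇒ 4πI² = 294/605
I = (+1)√(294/605/(4π)) = 0.19664868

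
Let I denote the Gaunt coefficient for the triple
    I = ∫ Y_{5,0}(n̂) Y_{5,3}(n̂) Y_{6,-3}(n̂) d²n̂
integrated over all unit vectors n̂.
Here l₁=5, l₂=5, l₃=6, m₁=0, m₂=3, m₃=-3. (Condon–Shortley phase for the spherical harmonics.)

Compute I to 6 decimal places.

0.132857

Checks pass: Σm=0; 16 even; l₃=6∈[0,10].
(2·5+1)(2·5+1)(2·6+1) = 1573
Δ: 4! 6! 6! / 17! → 1/28588560
sum: t=0:+1/345600 t=1:−1/13824 t=2:+1/5184 t=3:−1/13824 t=4:+1/345600 = 7/129600
3j²(5 5 6; 0 0 0) = Δ·Π!·Σ² = 80/7293  (sign +1)
sum: t=2:+1/103680 t=3:−1/34560 t=4:+1/138240 = -1/82944
3j²(5 5 6; 0 3 -3) = Δ·Π!·Σ² = 125/9724  (sign +1)
combine: 4πI² = 1573·80/7293·125/9724 = 2500/11271
take √, sign +1: I = 0.13285682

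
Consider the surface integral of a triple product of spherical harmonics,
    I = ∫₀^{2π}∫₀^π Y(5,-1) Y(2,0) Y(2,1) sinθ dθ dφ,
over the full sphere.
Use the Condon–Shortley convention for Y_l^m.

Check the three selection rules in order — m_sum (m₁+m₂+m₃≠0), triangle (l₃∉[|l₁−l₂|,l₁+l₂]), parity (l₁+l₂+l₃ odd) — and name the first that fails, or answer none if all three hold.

Σmᵢ = 0  ✓
l₃∈[|l₁−l₂|,l₁+l₂]=[3,7], have l₃=2  ✗
Σlᵢ = 9 ⇒ odd

triangle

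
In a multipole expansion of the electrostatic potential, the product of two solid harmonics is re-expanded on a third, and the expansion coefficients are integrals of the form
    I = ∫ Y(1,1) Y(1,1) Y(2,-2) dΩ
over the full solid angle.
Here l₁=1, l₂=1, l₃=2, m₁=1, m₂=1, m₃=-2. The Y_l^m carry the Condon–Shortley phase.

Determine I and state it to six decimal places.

0.309019

Checks pass: Σm=0; 4 even; l₃=2∈[0,2].
(2·1+1)(2·1+1)(2·2+1) = 45
Δ: 0! 2! 2! / 5! → 1/30
sum: t=0:+1/1 = 1/1
3j²(1 1 2; 0 0 0) = Δ·Π!·Σ² = 2/15  (sign +1)
sum: t=0:+1/4 = 1/4
3j²(1 1 2; 1 1 -2) = Δ·Π!·Σ² = 1/5  (sign +1)
combine: 4πI² = 45·2/15·1/5 = 6/5
take √, sign +1: I = 0.30901936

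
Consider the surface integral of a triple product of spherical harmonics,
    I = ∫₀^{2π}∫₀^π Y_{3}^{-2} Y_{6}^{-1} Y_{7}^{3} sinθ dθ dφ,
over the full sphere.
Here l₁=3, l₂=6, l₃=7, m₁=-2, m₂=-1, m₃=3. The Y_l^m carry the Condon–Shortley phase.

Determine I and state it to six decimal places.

Rules hold: Σm=0, L=16 even, 3≤7≤9.
N = 7·13·15 = 1365
Δ = 2!·4!·10!/17! = 1/2042040
Racah Σ t=0..2: t=0:+1/207360 t=1:−1/57600 t=2:+1/207360 = -1/129600
⇒ 3j(3 6 7; 0 0 0)² = 168/12155, sgn +1
Racah Σ t=1..2: t=1:−1/414720 t=2:+1/362880 = 1/2903040
⇒ 3j(3 6 7; -2 -1 3)² = 25/68068, sgn +1
4πI² = N·(3j₀)²·(3jₘ)² = 3150/454597
I = +1·√(0.00692921/4π) = 0.02348211

0.023482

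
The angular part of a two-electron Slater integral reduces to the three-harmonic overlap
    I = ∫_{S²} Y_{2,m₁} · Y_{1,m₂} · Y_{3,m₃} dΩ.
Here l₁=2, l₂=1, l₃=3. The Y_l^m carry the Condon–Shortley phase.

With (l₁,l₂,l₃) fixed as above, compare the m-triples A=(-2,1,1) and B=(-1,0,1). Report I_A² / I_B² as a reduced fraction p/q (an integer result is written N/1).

l's match ⇒ only the (l;m) 3-j factors differ between A and B.
A: triangle coeff Δ(2,1,3) = 1/105; Σ_t [0,0]: t=0:+1/48 = 1/48; (3j)²=1/105 [(2 1 3; -2 1 1)], sign=+1
B: triangle coeff Δ(2,1,3) = 1/105; Σ_t [0,0]: t=0:+1/6 = 1/6; (3j)²=8/105 [(2 1 3; -1 0 1)], sign=+1
I_A²/I_B² = (1/105)/(8/105) = 1/8

1/8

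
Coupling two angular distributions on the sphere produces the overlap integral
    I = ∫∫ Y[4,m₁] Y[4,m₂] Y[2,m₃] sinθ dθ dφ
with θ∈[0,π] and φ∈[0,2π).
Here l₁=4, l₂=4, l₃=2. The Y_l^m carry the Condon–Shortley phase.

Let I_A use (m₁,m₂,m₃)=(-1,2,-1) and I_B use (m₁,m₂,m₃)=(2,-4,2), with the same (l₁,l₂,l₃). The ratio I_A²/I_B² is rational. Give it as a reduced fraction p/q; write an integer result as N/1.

81/56

Same 4,4,2: normalisation and zero-m 3j drop out of the ratio.
A: Δ: 6! 2! 2! / 11! → 1/13860; sum: t=4:+1/96 t=5:−1/240 = 1/160; 3j²(4 4 2; -1 2 -1) = Δ·Π!·Σ² = 27/1540  (sign -1)
B: Δ: 6! 2! 2! / 11! → 1/13860; sum: t=0:+1/2880 = 1/2880; 3j²(4 4 2; 2 -4 2) = Δ·Π!·Σ² = 2/165  (sign +1)
I_A²/I_B² = (27/1540)/(2/165) = 81/56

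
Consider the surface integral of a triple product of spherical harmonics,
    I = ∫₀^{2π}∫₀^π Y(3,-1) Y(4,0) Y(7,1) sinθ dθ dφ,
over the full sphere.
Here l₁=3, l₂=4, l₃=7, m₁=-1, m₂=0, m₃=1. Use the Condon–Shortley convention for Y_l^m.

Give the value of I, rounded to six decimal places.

-0.218337

m-sum 0 ✓  L=14 even ✓  1≤7≤7 ✓
Π(2lᵢ+1) = 7×9×15 = 945
triangle coeff Δ(3,4,7) = 1/45045
Σ_t [0,0]: t=0:+1/20736 = 1/20736
(3j)²=35/1287 [(3 4 7; 0 0 0)], sign=-1
Σ_t [0,0]: t=0:+1/27648 = 1/27648
(3j)²=10/429 [(3 4 7; -1 0 1)], sign=+1
⇒ 4πI² = 12250/20449
I = (-1)√(12250/20449/(4π)) = -0.21833687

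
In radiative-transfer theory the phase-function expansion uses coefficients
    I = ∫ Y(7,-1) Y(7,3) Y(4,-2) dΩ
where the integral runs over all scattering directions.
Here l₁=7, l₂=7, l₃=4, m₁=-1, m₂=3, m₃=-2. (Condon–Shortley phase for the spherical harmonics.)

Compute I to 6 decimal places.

0.058708

Checks pass: Σm=0; 18 even; l₃=4∈[0,14].
(2·7+1)(2·7+1)(2·4+1) = 2025
Δ: 10! 4! 4! / 19! → 1/58198140
sum: t=3:−1/17418240 t=4:+1/622080 t=5:−1/230400 t=6:+1/622080 t=7:−1/17418240 = -1/806400
3j²(7 7 4; 0 0 0) = Δ·Π!·Σ² = 2268/230945  (sign -1)
sum: t=6:+1/1658880 t=7:−1/1088640 t=8:+1/7741440 = -13/69672960
3j²(7 7 4; -1 3 -2) = Δ·Π!·Σ² = 325/149226  (sign -1)
combine: 4πI² = 2025·2268/230945·325/149226 = 546750/12623809
take √, sign +1: I = 0.05870759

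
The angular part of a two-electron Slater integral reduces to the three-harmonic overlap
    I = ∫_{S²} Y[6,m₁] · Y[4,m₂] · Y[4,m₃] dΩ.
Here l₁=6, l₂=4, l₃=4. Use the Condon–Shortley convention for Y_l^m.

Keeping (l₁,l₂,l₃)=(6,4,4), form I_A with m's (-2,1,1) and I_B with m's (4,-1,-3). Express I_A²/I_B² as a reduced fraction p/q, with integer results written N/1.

l's match ⇒ only the (l;m) 3-j factors differ between A and B.
A: triangle coeff Δ(6,4,4) = 1/1261260; Σ_t [3,5]: t=3:−1/8640 t=4:+1/2304 t=5:−1/8640 = 7/34560; (3j)²=7/429 [(6 4 4; -2 1 1)], sign=-1
B: triangle coeff Δ(6,4,4) = 1/1261260; Σ_t [1,2]: t=1:−1/28800 t=2:+1/34560 = -1/172800; (3j)²=1/1430 [(6 4 4; 4 -1 -3)], sign=+1
I_A²/I_B² = (7/429)/(1/1430) = 70/3

70/3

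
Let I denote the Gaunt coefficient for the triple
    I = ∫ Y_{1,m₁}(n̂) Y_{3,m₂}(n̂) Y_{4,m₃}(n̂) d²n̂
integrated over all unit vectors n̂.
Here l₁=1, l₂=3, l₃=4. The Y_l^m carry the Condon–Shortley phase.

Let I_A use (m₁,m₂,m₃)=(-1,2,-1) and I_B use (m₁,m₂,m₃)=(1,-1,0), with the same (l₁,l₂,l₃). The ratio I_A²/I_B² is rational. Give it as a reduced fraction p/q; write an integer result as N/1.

l's match ⇒ only the (l;m) 3-j factors differ between A and B.
A: triangle coeff Δ(1,3,4) = 1/252; Σ_t [0,0]: t=0:+1/240 = 1/240; (3j)²=1/84 [(1 3 4; -1 2 -1)], sign=-1
B: triangle coeff Δ(1,3,4) = 1/252; Σ_t [0,0]: t=0:+1/96 = 1/96; (3j)²=1/42 [(1 3 4; 1 -1 0)], sign=+1
I_A²/I_B² = (1/84)/(1/42) = 1/2

1/2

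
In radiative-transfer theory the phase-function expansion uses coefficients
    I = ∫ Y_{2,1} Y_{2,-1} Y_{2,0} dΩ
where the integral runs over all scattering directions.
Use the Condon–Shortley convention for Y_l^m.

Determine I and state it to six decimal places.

-0.090112

Rules hold: Σm=0, L=6 even, 0≤2≤4.
N = 5·5·5 = 125
Δ = 2!·2!·2!/7! = 1/630
Racah Σ t=0..2: t=0:+1/8 t=1:−1/1 t=2:+1/8 = -3/4
⇒ 3j(2 2 2; 0 0 0)² = 2/35, sgn -1
Racah Σ t=0..1: t=0:+1/2 t=1:−1/4 = 1/4
⇒ 3j(2 2 2; 1 -1 0)² = 1/70, sgn +1
4πI² = N·(3j₀)²·(3jₘ)² = 5/49
I = -1·√(0.102041/4π) = -0.09011188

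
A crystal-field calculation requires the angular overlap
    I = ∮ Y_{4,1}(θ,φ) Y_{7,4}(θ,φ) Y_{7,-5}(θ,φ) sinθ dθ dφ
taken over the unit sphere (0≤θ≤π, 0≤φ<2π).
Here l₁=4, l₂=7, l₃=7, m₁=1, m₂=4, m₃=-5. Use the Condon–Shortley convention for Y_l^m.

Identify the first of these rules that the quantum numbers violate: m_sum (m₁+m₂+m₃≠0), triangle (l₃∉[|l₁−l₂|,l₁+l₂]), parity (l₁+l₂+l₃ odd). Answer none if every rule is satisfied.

none

azimuthal sum: 1 + 4 − 5 = 0  ✓
3 ≤ 7 ≤ 11 (triangle on l)  ✓
L = 4 + 7 + 7 = 18 (even)  ✓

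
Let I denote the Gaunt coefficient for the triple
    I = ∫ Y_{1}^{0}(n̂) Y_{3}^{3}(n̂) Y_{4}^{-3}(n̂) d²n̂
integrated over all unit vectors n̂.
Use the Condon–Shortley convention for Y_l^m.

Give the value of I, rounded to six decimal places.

-0.162868

Checks pass: Σm=0; 8 even; l₃=4∈[2,4].
(2·1+1)(2·3+1)(2·4+1) = 189
Δ: 0! 2! 6! / 9! → 1/252
sum: t=0:+1/36 = 1/36
3j²(1 3 4; 0 0 0) = Δ·Π!·Σ² = 4/63  (sign +1)
sum: t=0:+1/720 = 1/720
3j²(1 3 4; 0 3 -3) = Δ·Π!·Σ² = 1/36  (sign -1)
combine: 4πI² = 189·4/63·1/36 = 1/3
take √, sign -1: I = -0.16286750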